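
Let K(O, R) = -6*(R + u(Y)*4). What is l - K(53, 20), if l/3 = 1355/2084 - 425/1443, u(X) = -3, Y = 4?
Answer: 49184957/1002404 ≈ 49.067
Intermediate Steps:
l = 1069565/1002404 (l = 3*(1355/2084 - 425/1443) = 3*(1069565/3007212) = 1069565/1002404 ≈ 1.0670)
K(O, R) = 72 - 6*R (K(O, R) = -6*(R - 3*4) = -6*(R - 12) = -6*(-12 + R) = 72 - 6*R)
l - K(53, 20) = 1069565/1002404 - (72 - 6*20) = 1069565/1002404 - (72 - 120) = 1069565/1002404 - 1*(-48) = 1069565/1002404 + 48 = 49184957/1002404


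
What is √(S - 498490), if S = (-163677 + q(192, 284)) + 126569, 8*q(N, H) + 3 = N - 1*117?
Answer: I*√535589 ≈ 731.84*I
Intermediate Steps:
q(N, H) = -15 + N/8 (q(N, H) = -3/8 + (N - 1*117)/8 = -3/8 + (N - 117)/8 = -3/8 + (-117 + N)/8 = -3/8 + (-117/8 + N/8) = -15 + N/8)
S = -37099 (S = (-163677 + (-15 + (⅛)*192)) + 126569 = (-163677 + (-15 + 24)) + 126569 = (-163677 + 9) + 126569 = -163668 + 126569 = -37099)
√(S - 498490) = √(-37099 - 498490) = √(-535589) = I*√535589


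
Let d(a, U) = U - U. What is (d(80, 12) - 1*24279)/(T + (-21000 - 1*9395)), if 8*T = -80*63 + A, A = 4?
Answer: 16186/20683 ≈ 0.78257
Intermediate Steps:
T = -1259/2 (T = (-80*63 + 4)/8 = (-5040 + 4)/8 = (⅛)*(-5036) = -1259/2 ≈ -629.50)
d(a, U) = 0
(d(80, 12) - 1*24279)/(T + (-21000 - 1*9395)) = (0 - 1*24279)/(-1259/2 + (-21000 - 1*9395)) = (0 - 24279)/(-1259/2 + (-21000 - 9395)) = -24279/(-1259/2 - 30395) = -24279/(-62049/2) = -24279*(-2/62049) = 16186/20683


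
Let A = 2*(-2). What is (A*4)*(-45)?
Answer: 720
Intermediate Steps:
A = -4
(A*4)*(-45) = -4*4*(-45) = -16*(-45) = 720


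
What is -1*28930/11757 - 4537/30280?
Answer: -929341909/356001960 ≈ -2.6105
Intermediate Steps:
-1*28930/11757 - 4537/30280 = -28930*1/11757 - 4537*1/30280 = -28930/11757 - 4537/30280 = -929341909/356001960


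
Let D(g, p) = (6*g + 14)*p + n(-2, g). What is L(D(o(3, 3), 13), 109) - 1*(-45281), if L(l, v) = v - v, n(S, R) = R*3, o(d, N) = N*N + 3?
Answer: 45281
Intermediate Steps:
o(d, N) = 3 + N**2 (o(d, N) = N**2 + 3 = 3 + N**2)
n(S, R) = 3*R
D(g, p) = 3*g + p*(14 + 6*g) (D(g, p) = (6*g + 14)*p + 3*g = (14 + 6*g)*p + 3*g = p*(14 + 6*g) + 3*g = 3*g + p*(14 + 6*g))
L(l, v) = 0
L(D(o(3, 3), 13), 109) - 1*(-45281) = 0 - 1*(-45281) = 0 + 45281 = 45281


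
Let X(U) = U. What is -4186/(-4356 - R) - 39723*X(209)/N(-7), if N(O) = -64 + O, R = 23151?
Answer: 228366354455/1952997 ≈ 1.1693e+5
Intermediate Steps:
-4186/(-4356 - R) - 39723*X(209)/N(-7) = -4186/(-4356 - 1*23151) - 39723*209/(-64 - 7) = -4186/(-4356 - 23151) - 39723/((-71*1/209)) = -4186/(-27507) - 39723/(-71/209) = -4186*(-1/27507) - 39723*(-209/71) = 4186/27507 + 8302107/71 = 228366354455/1952997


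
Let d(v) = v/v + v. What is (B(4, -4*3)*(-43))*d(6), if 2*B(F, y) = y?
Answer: 1806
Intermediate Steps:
d(v) = 1 + v
B(F, y) = y/2
(B(4, -4*3)*(-43))*d(6) = (((-4*3)/2)*(-43))*(1 + 6) = (((1/2)*(-12))*(-43))*7 = -6*(-43)*7 = 258*7 = 1806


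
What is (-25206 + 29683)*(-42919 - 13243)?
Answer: -251437274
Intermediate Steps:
(-25206 + 29683)*(-42919 - 13243) = 4477*(-56162) = -251437274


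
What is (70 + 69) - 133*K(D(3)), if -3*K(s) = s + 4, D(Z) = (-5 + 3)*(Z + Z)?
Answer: -647/3 ≈ -215.67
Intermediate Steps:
D(Z) = -4*Z
K(s) = -4/3 - s/3 (K(s) = -(s + 4)/3 = -(4 + s)/3 = -4/3 - s/3)
(70 + 69) - 133*K(D(3)) = (70 + 69) - 133*(-4/3 - (-4)*3/3) = 139 - 133*(-4/3 - ⅓*(-12)) = 139 - 133*(-4/3 + 4) = 139 - 133*8/3 = 139 - 1064/3 = -647/3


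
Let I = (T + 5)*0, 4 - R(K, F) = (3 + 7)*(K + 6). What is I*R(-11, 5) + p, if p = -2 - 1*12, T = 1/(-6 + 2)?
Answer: -14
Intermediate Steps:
R(K, F) = -56 - 10*K (R(K, F) = 4 - (3 + 7)*(K + 6) = 4 - 10*(6 + K) = 4 - (60 + 10*K) = 4 + (-60 - 10*K) = -56 - 10*K)
T = -1/4 (T = 1/(-4) = -1/4 ≈ -0.25000)
p = -14 (p = -2 - 12 = -14)
I = 0 (I = (-1/4 + 5)*0 = (19/4)*0 = 0)
I*R(-11, 5) + p = 0*(-56 - 10*(-11)) - 14 = 0*(-56 + 110) - 14 = 0*54 - 14 = 0 - 14 = -14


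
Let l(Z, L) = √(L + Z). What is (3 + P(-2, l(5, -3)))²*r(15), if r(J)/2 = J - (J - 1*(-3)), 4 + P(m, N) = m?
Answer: -54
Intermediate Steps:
P(m, N) = -4 + m
r(J) = -6 (r(J) = 2*(J - (J - 1*(-3))) = 2*(J - (J + 3)) = 2*(J - (3 + J)) = 2*(J + (-3 - J)) = 2*(-3) = -6)
(3 + P(-2, l(5, -3)))²*r(15) = (3 + (-4 - 2))²*(-6) = (3 - 6)²*(-6) = (-3)²*(-6) = 9*(-6) = -54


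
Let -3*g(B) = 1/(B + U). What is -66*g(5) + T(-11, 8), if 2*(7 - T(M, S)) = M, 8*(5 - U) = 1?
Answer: 2327/158 ≈ 14.728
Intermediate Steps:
U = 39/8 (U = 5 - 1/8*1 = 5 - 1/8 = 39/8 ≈ 4.8750)
T(M, S) = 7 - M/2
g(B) = -1/(3*(39/8 + B)) (g(B) = -1/(3*(B + 39/8)) = -1/(3*(39/8 + B)))
-66*g(5) + T(-11, 8) = -(-528)/(117 + 24*5) + (7 - 1/2*(-11)) = -(-528)/(117 + 120) + (7 + 11/2) = -(-528)/237 + 25/2 = -66*(-8/237) + 25/2 = 176/79 + 25/2 = 2327/158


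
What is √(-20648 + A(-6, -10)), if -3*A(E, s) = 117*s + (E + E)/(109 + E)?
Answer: I*√214916710/103 ≈ 142.33*I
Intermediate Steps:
A(E, s) = -39*s - 2*E/(3*(109 + E)) (A(E, s) = -(117*s + (E + E)/(109 + E))/3 = -(117*s + (2*E)/(109 + E))/3 = -(117*s + 2*E/(109 + E))/3 = -39*s - 2*E/(3*(109 + E)))
√(-20648 + A(-6, -10)) = √(-20648 + (-12753*(-10) - 2*(-6) - 117*(-6)*(-10))/(3*(109 - 6))) = √(-20648 + (⅓)*(127530 + 12 - 7020)/103) = √(-20648 + (⅓)*(1/103)*120522) = √(-20648 + 40174/103) = √(-2086570/103) = I*√214916710/103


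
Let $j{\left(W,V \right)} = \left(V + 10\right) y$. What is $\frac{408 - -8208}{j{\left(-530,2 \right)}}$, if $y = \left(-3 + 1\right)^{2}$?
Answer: $\frac{359}{2} \approx 179.5$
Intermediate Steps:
$y = 4$ ($y = \left(-2\right)^{2} = 4$)
$j{\left(W,V \right)} = 40 + 4 V$ ($j{\left(W,V \right)} = \left(V + 10\right) 4 = \left(10 + V\right) 4 = 40 + 4 V$)
$\frac{408 - -8208}{j{\left(-530,2 \right)}} = \frac{408 - -8208}{40 + 4 \cdot 2} = \frac{408 + 8208}{40 + 8} = \frac{8616}{48} = 8616 \cdot \frac{1}{48} = \frac{359}{2}$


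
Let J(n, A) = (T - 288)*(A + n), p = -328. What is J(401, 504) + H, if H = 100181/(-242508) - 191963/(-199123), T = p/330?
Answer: -46307925569962787/177059375108 ≈ -2.6154e+5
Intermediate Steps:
T = -164/165 (T = -328/330 = -328*1/330 = -164/165 ≈ -0.99394)
H = 26604221941/48288920484 (H = 100181*(-1/242508) - 191963*(-1/199123) = -100181/242508 + 191963/199123 = 26604221941/48288920484 ≈ 0.55094)
J(n, A) = -47684*A/165 - 47684*n/165 (J(n, A) = (-164/165 - 288)*(A + n) = -47684*(A + n)/165 = -47684*A/165 - 47684*n/165)
J(401, 504) + H = (-47684/165*504 - 47684/165*401) + 26604221941/48288920484 = (-8010912/55 - 19121284/165) + 26604221941/48288920484 = -8630804/33 + 26604221941/48288920484 = -46307925569962787/177059375108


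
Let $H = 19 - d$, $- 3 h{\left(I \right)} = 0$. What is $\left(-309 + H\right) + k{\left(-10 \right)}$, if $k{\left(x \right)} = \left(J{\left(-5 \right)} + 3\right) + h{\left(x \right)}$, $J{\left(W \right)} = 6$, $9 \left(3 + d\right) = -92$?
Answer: $- \frac{2410}{9} \approx -267.78$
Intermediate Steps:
$d = - \frac{119}{9}$ ($d = -3 + \frac{1}{9} \left(-92\right) = -3 - \frac{92}{9} = - \frac{119}{9} \approx -13.222$)
$h{\left(I \right)} = 0$ ($h{\left(I \right)} = \left(- \frac{1}{3}\right) 0 = 0$)
$k{\left(x \right)} = 9$ ($k{\left(x \right)} = \left(6 + 3\right) + 0 = 9 + 0 = 9$)
$H = \frac{290}{9}$ ($H = 19 - - \frac{119}{9} = 19 + \frac{119}{9} = \frac{290}{9} \approx 32.222$)
$\left(-309 + H\right) + k{\left(-10 \right)} = \left(-309 + \frac{290}{9}\right) + 9 = - \frac{2491}{9} + 9 = - \frac{2410}{9}$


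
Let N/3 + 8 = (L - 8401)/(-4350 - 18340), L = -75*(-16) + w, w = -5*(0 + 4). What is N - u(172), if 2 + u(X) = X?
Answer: -4380197/22690 ≈ -193.05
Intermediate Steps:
u(X) = -2 + X
w = -20 (w = -5*4 = -20)
L = 1180 (L = -75*(-16) - 20 = 1200 - 20 = 1180)
N = -522897/22690 (N = -24 + 3*((1180 - 8401)/(-4350 - 18340)) = -24 + 3*(-7221/(-22690)) = -24 + 3*(-7221*(-1/22690)) = -24 + 3*(7221/22690) = -24 + 21663/22690 = -522897/22690 ≈ -23.045)
N - u(172) = -522897/22690 - (-2 + 172) = -522897/22690 - 1*170 = -522897/22690 - 170 = -4380197/22690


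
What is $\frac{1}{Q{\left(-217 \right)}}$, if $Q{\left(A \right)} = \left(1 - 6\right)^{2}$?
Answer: $\frac{1}{25} \approx 0.04$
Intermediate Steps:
$Q{\left(A \right)} = 25$ ($Q{\left(A \right)} = \left(-5\right)^{2} = 25$)
$\frac{1}{Q{\left(-217 \right)}} = \frac{1}{25}$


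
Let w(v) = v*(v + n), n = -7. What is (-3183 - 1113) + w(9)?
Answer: -4278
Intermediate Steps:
w(v) = v*(-7 + v) (w(v) = v*(v - 7) = v*(-7 + v))
(-3183 - 1113) + w(9) = (-3183 - 1113) + 9*(-7 + 9) = -4296 + 9*2 = -4296 + 18 = -4278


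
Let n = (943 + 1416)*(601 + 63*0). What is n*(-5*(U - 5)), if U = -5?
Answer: 70887950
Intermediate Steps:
n = 1417759 (n = 2359*(601 + 0) = 2359*601 = 1417759)
n*(-5*(U - 5)) = 1417759*(-5*(-5 - 5)) = 1417759*(-5*(-10)) = 1417759*50 = 70887950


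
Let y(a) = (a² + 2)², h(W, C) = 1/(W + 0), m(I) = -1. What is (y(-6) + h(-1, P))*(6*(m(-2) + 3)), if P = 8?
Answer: 17316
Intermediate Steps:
h(W, C) = 1/W
y(a) = (2 + a²)²
(y(-6) + h(-1, P))*(6*(m(-2) + 3)) = ((2 + (-6)²)² + 1/(-1))*(6*(-1 + 3)) = ((2 + 36)² - 1)*(6*2) = (38² - 1)*12 = (1444 - 1)*12 = 1443*12 = 17316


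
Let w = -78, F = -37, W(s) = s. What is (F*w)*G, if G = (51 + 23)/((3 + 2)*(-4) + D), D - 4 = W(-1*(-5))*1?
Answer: -213564/11 ≈ -19415.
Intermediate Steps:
D = 9 (D = 4 - 1*(-5)*1 = 4 + 5*1 = 4 + 5 = 9)
G = -74/11 (G = (51 + 23)/((3 + 2)*(-4) + 9) = 74/(5*(-4) + 9) = 74/(-20 + 9) = 74/(-11) = 74*(-1/11) = -74/11 ≈ -6.7273)
(F*w)*G = -37*(-78)*(-74/11) = 2886*(-74/11) = -213564/11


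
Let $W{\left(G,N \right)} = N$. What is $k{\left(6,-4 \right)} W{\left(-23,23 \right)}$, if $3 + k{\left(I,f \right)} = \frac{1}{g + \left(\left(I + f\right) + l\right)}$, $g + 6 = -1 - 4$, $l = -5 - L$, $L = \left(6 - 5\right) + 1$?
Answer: $- \frac{1127}{16} \approx -70.438$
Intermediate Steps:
$L = 2$ ($L = 1 + 1 = 2$)
$l = -7$ ($l = -5 - 2 = -7$)
$g = -11$ ($g = -6 - 5 = -11$)
$k{\left(I,f \right)} = -3 + \frac{1}{-18 + I + f}$ ($k{\left(I,f \right)} = -3 + \frac{1}{-11 - \left(7 - I - f\right)} = -3 + \frac{1}{-11 + \left(-7 + I + f\right)} = -3 + \frac{1}{-18 + I + f}$)
$k{\left(6,-4 \right)} W{\left(-23,23 \right)} = \frac{55 - 18 - -12}{-18 + 6 - 4} \cdot 23 = \frac{55 - 18 + 12}{-16} \cdot 23 = \left(- \frac{1}{16}\right) 49 \cdot 23 = \left(- \frac{49}{16}\right) 23 = - \frac{1127}{16}$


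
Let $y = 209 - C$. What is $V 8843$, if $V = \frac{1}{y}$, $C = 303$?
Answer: $- \frac{8843}{94} \approx -94.074$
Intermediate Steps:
$y = -94$ ($y = 209 - 303 = -94$)
$V = - \frac{1}{94}$ ($V = \frac{1}{-94} = - \frac{1}{94} \approx -0.010638$)
$V 8843 = \left(- \frac{1}{94}\right) 8843 = - \frac{8843}{94}$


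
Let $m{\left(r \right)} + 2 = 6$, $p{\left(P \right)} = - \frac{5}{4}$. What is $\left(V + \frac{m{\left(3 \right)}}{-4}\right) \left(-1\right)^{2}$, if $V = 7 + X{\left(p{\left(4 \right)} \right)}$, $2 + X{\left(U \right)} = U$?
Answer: $\frac{11}{4} \approx 2.75$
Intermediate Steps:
$p{\left(P \right)} = - \frac{5}{4}$ ($p{\left(P \right)} = \left(-5\right) \frac{1}{4} = - \frac{5}{4}$)
$X{\left(U \right)} = -2 + U$
$m{\left(r \right)} = 4$ ($m{\left(r \right)} = -2 + 6 = 4$)
$V = \frac{15}{4}$ ($V = 7 - \frac{13}{4} = \frac{15}{4} \approx 3.75$)
$\left(V + \frac{m{\left(3 \right)}}{-4}\right) \left(-1\right)^{2} = \left(\frac{15}{4} + \frac{4}{-4}\right) \left(-1\right)^{2} = \left(\frac{15}{4} + 4 \left(- \frac{1}{4}\right)\right) 1 = \left(\frac{15}{4} - 1\right) 1 = \frac{11}{4} \cdot 1 = \frac{11}{4}$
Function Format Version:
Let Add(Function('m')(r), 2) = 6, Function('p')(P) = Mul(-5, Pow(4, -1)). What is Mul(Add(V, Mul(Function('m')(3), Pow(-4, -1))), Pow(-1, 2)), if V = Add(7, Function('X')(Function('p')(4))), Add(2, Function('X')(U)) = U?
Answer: Rational(11, 4) ≈ 2.7500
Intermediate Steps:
Function('p')(P) = Rational(-5, 4) (Function('p')(P) = Mul(-5, Rational(1, 4)) = Rational(-5, 4))
Function('X')(U) = Add(-2, U)
Function('m')(r) = 4 (Function('m')(r) = Add(-2, 6) = 4)
V = Rational(15, 4) (V = Add(7, Add(-2, Rational(-5, 4))) = Add(7, Rational(-13, 4)) = Rational(15, 4) ≈ 3.7500)
Mul(Add(V, Mul(Function('m')(3), Pow(-4, -1))), Pow(-1, 2)) = Mul(Add(Rational(15, 4), Mul(4, Pow(-4, -1))), Pow(-1, 2)) = Mul(Add(Rational(15, 4), Mul(4, Rational(-1, 4))), 1) = Mul(Add(Rational(15, 4), -1), 1) = Mul(Rational(11, 4), 1) = Rational(11, 4)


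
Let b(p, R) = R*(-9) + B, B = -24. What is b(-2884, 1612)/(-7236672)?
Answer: 1211/603056 ≈ 0.0020081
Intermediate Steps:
b(p, R) = -24 - 9*R (b(p, R) = R*(-9) - 24 = -9*R - 24 = -24 - 9*R)
b(-2884, 1612)/(-7236672) = (-24 - 9*1612)/(-7236672) = (-24 - 14508)*(-1/7236672) = -14532*(-1/7236672) = 1211/603056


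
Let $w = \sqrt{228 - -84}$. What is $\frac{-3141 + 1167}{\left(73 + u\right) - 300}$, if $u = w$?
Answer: $\frac{448098}{51217} + \frac{3948 \sqrt{78}}{51217} \approx 9.4298$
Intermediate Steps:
$w = 2 \sqrt{78}$ ($w = \sqrt{228 + 84} = \sqrt{312} = 2 \sqrt{78} \approx 17.664$)
$u = 2 \sqrt{78} \approx 17.664$
$\frac{-3141 + 1167}{\left(73 + u\right) - 300} = \frac{-3141 + 1167}{\left(73 + 2 \sqrt{78}\right) - 300} = - \frac{1974}{-227 + 2 \sqrt{78}}$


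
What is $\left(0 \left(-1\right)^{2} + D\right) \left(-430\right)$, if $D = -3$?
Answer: $1290$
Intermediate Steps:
$\left(0 \left(-1\right)^{2} + D\right) \left(-430\right) = \left(0 \left(-1\right)^{2} - 3\right) \left(-430\right) = \left(0 \cdot 1 - 3\right) \left(-430\right) = \left(0 - 3\right) \left(-430\right) = \left(-3\right) \left(-430\right) = 1290$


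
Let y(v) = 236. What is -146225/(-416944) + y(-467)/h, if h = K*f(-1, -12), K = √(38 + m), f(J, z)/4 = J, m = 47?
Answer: 146225/416944 - 59*√85/85 ≈ -6.0487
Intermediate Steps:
f(J, z) = 4*J
K = √85 (K = √(38 + 47) = √85 ≈ 9.2195)
h = -4*√85 (h = √85*(4*(-1)) = √85*(-4) = -4*√85 ≈ -36.878)
-146225/(-416944) + y(-467)/h = -146225/(-416944) + 236/((-4*√85)) = -146225*(-1/416944) + 236*(-√85/340) = 146225/416944 - 59*√85/85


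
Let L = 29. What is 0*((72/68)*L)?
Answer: 0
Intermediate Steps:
0*((72/68)*L) = 0*((72/68)*29) = 0*((72*(1/68))*29) = 0*((18/17)*29) = 0*(522/17) = 0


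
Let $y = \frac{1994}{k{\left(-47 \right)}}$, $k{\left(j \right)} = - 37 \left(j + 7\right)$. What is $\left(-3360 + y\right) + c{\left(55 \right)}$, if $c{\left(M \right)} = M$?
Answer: $- \frac{2444703}{740} \approx -3303.7$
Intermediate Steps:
$k{\left(j \right)} = -259 - 37 j$ ($k{\left(j \right)} = - 37 \left(7 + j\right) = -259 - 37 j$)
$y = \frac{997}{740}$ ($y = \frac{1994}{-259 - -1739} = \frac{1994}{-259 + 1739} = \frac{1994}{1480} = 1994 \cdot \frac{1}{1480} = \frac{997}{740} \approx 1.3473$)
$\left(-3360 + y\right) + c{\left(55 \right)} = \left(-3360 + \frac{997}{740}\right) + 55 = - \frac{2485403}{740} + 55 = - \frac{2444703}{740}$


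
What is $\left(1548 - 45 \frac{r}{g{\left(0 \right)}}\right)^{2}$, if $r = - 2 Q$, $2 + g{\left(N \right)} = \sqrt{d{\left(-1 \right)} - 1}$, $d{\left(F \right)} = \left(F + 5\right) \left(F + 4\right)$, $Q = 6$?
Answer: $\frac{145198656}{49} + \frac{12869280 \sqrt{11}}{49} \approx 3.8343 \cdot 10^{6}$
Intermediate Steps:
$d{\left(F \right)} = \left(4 + F\right) \left(5 + F\right)$ ($d{\left(F \right)} = \left(5 + F\right) \left(4 + F\right) = \left(4 + F\right) \left(5 + F\right)$)
$g{\left(N \right)} = -2 + \sqrt{11}$ ($g{\left(N \right)} = -2 + \sqrt{\left(20 + \left(-1\right)^{2} + 9 \left(-1\right)\right) - 1} = -2 + \sqrt{\left(20 + 1 - 9\right) - 1} = -2 + \sqrt{12 - 1} = -2 + \sqrt{11}$)
$r = -12$ ($r = \left(-2\right) 6 = -12$)
$\left(1548 - 45 \frac{r}{g{\left(0 \right)}}\right)^{2} = \left(1548 - 45 \left(- \frac{12}{-2 + \sqrt{11}}\right)\right)^{2} = \left(1548 + \frac{540}{-2 + \sqrt{11}}\right)^{2}$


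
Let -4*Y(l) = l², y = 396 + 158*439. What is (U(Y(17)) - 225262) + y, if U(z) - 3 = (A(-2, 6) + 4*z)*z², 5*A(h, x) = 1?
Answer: -33261101/20 ≈ -1.6631e+6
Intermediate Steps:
A(h, x) = ⅕ (A(h, x) = (⅕)*1 = ⅕)
y = 69758 (y = 396 + 69362 = 69758)
Y(l) = -l²/4
U(z) = 3 + z²*(⅕ + 4*z) (U(z) = 3 + (⅕ + 4*z)*z² = 3 + z²*(⅕ + 4*z))
(U(Y(17)) - 225262) + y = ((3 + 4*(-¼*17²)³ + (-¼*17²)²/5) - 225262) + 69758 = ((3 + 4*(-¼*289)³ + (-¼*289)²/5) - 225262) + 69758 = ((3 + 4*(-289/4)³ + (-289/4)²/5) - 225262) + 69758 = ((3 + 4*(-24137569/64) + (⅕)*(83521/16)) - 225262) + 69758 = ((3 - 24137569/16 + 83521/80) - 225262) + 69758 = (-30151021/20 - 225262) + 69758 = -34656261/20 + 69758 = -33261101/20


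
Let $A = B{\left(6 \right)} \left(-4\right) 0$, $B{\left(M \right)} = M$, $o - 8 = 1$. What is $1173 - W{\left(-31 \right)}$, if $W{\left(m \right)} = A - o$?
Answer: $1182$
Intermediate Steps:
$o = 9$ ($o = 8 + 1 = 9$)
$A = 0$ ($A = 6 \left(-4\right) 0 = \left(-24\right) 0 = 0$)
$W{\left(m \right)} = -9$ ($W{\left(m \right)} = 0 - 9 = -9$)
$1173 - W{\left(-31 \right)} = 1173 - -9 = 1173 + 9 = 1182$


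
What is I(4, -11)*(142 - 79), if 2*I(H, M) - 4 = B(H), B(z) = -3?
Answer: 63/2 ≈ 31.500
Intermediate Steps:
I(H, M) = ½ (I(H, M) = 2 + (½)*(-3) = 2 - 3/2 = ½)
I(4, -11)*(142 - 79) = (142 - 79)/2 = (½)*63 = 63/2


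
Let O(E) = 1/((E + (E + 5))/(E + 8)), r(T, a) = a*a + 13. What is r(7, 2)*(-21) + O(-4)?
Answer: -1075/3 ≈ -358.33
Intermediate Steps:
r(T, a) = 13 + a² (r(T, a) = a² + 13 = 13 + a²)
O(E) = (8 + E)/(5 + 2*E) (O(E) = 1/((E + (5 + E))/(8 + E)) = 1/((5 + 2*E)/(8 + E)) = (8 + E)/(5 + 2*E))
r(7, 2)*(-21) + O(-4) = (13 + 2²)*(-21) + (8 - 4)/(5 + 2*(-4)) = (13 + 4)*(-21) + 4/(5 - 8) = 17*(-21) + 4/(-3) = -357 - ⅓*4 = -357 - 4/3 = -1075/3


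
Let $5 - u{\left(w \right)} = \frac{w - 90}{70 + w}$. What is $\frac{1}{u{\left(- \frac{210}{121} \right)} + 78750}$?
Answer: $\frac{413}{32526370} \approx 1.2697 \cdot 10^{-5}$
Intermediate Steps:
$u{\left(w \right)} = 5 - \frac{-90 + w}{70 + w}$ ($u{\left(w \right)} = 5 - \frac{w - 90}{70 + w} = 5 - \frac{-90 + w}{70 + w}$)
$\frac{1}{u{\left(- \frac{210}{121} \right)} + 78750} = \frac{1}{\frac{4 \left(110 - \frac{210}{121}\right)}{70 - \frac{210}{121}} + 78750} = \frac{1}{4 \frac{1}{\frac{8260}{121}} \cdot \frac{13100}{121} + 78750} = \frac{1}{4 \cdot \frac{121}{8260} \cdot \frac{13100}{121} + 78750} = \frac{1}{\frac{2620}{413} + 78750} = \frac{1}{\frac{32526370}{413}} = \frac{413}{32526370}$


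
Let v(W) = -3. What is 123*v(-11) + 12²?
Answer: -225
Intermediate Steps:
123*v(-11) + 12² = 123*(-3) + 12² = -369 + 144 = -225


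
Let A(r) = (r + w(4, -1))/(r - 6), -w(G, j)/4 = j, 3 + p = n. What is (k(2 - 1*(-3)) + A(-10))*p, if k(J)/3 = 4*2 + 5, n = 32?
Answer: 9135/8 ≈ 1141.9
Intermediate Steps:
p = 29 (p = -3 + 32 = 29)
w(G, j) = -4*j
k(J) = 39 (k(J) = 3*(4*2 + 5) = 3*(8 + 5) = 3*13 = 39)
A(r) = (4 + r)/(-6 + r) (A(r) = (r - 4*(-1))/(r - 6) = (r + 4)/(-6 + r) = (4 + r)/(-6 + r))
(k(2 - 1*(-3)) + A(-10))*p = (39 + (4 - 10)/(-6 - 10))*29 = (39 - 6/(-16))*29 = (39 - 1/16*(-6))*29 = (39 + 3/8)*29 = (315/8)*29 = 9135/8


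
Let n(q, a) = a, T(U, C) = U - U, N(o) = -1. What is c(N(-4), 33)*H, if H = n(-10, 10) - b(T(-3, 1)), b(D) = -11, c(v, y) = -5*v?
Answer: 105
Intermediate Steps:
T(U, C) = 0
H = 21 (H = 10 - 1*(-11) = 10 + 11 = 21)
c(N(-4), 33)*H = -5*(-1)*21 = 5*21 = 105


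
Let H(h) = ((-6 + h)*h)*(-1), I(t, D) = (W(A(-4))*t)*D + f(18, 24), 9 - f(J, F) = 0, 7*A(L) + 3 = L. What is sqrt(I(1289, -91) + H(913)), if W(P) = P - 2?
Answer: I*sqrt(476185) ≈ 690.06*I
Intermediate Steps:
A(L) = -3/7 + L/7
f(J, F) = 9 (f(J, F) = 9 - 1*0 = 9 + 0 = 9)
W(P) = -2 + P
I(t, D) = 9 - 3*D*t (I(t, D) = ((-2 + (-3/7 + (1/7)*(-4)))*t)*D + 9 = ((-2 + (-3/7 - 4/7))*t)*D + 9 = ((-2 - 1)*t)*D + 9 = (-3*t)*D + 9 = -3*D*t + 9 = 9 - 3*D*t)
H(h) = -h*(-6 + h) (H(h) = (h*(-6 + h))*(-1) = -h*(-6 + h))
sqrt(I(1289, -91) + H(913)) = sqrt((9 - 3*(-91)*1289) + 913*(6 - 1*913)) = sqrt((9 + 351897) + 913*(6 - 913)) = sqrt(351906 + 913*(-907)) = sqrt(351906 - 828091) = sqrt(-476185) = I*sqrt(476185)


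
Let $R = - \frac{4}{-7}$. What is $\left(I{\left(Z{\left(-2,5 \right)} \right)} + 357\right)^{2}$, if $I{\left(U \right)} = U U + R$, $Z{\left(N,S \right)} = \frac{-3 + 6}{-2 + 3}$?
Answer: $\frac{6584356}{49} \approx 1.3437 \cdot 10^{5}$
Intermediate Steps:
$R = \frac{4}{7}$ ($R = \left(-4\right) \left(- \frac{1}{7}\right) = \frac{4}{7} \approx 0.57143$)
$Z{\left(N,S \right)} = 3$ ($Z{\left(N,S \right)} = \frac{3}{1} = 3 \cdot 1 = 3$)
$I{\left(U \right)} = \frac{4}{7} + U^{2}$ ($I{\left(U \right)} = U U + \frac{4}{7} = U^{2} + \frac{4}{7} = \frac{4}{7} + U^{2}$)
$\left(I{\left(Z{\left(-2,5 \right)} \right)} + 357\right)^{2} = \left(\left(\frac{4}{7} + 3^{2}\right) + 357\right)^{2} = \left(\left(\frac{4}{7} + 9\right) + 357\right)^{2} = \left(\frac{67}{7} + 357\right)^{2} = \left(\frac{2566}{7}\right)^{2} = \frac{6584356}{49}$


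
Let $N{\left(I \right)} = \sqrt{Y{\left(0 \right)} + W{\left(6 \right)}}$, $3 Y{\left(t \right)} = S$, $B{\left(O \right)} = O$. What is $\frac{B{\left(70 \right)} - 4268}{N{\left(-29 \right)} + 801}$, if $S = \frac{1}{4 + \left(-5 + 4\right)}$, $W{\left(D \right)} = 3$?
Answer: $- \frac{30263382}{5774381} + \frac{25188 \sqrt{7}}{5774381} \approx -5.2294$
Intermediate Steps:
$S = \frac{1}{3}$ ($S = \frac{1}{4 - 1} = \frac{1}{3} \approx 0.33333$)
$Y{\left(t \right)} = \frac{1}{9}$ ($Y{\left(t \right)} = \frac{1}{3} \cdot \frac{1}{3} = \frac{1}{9}$)
$N{\left(I \right)} = \frac{2 \sqrt{7}}{3}$ ($N{\left(I \right)} = \sqrt{\frac{1}{9} + 3} = \sqrt{\frac{28}{9}} = \frac{2 \sqrt{7}}{3}$)
$\frac{B{\left(70 \right)} - 4268}{N{\left(-29 \right)} + 801} = \frac{70 - 4268}{\frac{2 \sqrt{7}}{3} + 801} = - \frac{4198}{801 + \frac{2 \sqrt{7}}{3}}$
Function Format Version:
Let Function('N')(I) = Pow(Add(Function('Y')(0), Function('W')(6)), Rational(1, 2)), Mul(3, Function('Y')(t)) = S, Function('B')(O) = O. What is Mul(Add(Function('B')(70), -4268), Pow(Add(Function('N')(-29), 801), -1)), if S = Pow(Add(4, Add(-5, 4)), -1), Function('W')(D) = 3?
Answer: Add(Rational(-30263382, 5774381), Mul(Rational(25188, 5774381), Pow(7, Rational(1, 2)))) ≈ -5.2294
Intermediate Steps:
S = Rational(1, 3) (S = Pow(Add(4, -1), -1) = Pow(3, -1) = Rational(1, 3) ≈ 0.33333)
Function('Y')(t) = Rational(1, 9) (Function('Y')(t) = Mul(Rational(1, 3), Rational(1, 3)) = Rational(1, 9))
Function('N')(I) = Mul(Rational(2, 3), Pow(7, Rational(1, 2))) (Function('N')(I) = Pow(Add(Rational(1, 9), 3), Rational(1, 2)) = Pow(Rational(28, 9), Rational(1, 2)) = Mul(Rational(2, 3), Pow(7, Rational(1, 2))))
Mul(Add(Function('B')(70), -4268), Pow(Add(Function('N')(-29), 801), -1)) = Mul(Add(70, -4268), Pow(Add(Mul(Rational(2, 3), Pow(7, Rational(1, 2))), 801), -1)) = Mul(-4198, Pow(Add(801, Mul(Rational(2, 3), Pow(7, Rational(1, 2)))), -1))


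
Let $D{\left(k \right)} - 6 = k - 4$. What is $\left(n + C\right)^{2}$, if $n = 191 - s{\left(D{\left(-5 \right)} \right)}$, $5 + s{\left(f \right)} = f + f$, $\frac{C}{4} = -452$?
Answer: $2579236$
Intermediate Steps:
$D{\left(k \right)} = 2 + k$ ($D{\left(k \right)} = 6 + \left(k - 4\right) = 6 + \left(-4 + k\right) = 2 + k$)
$C = -1808$ ($C = 4 \left(-452\right) = -1808$)
$s{\left(f \right)} = -5 + 2 f$ ($s{\left(f \right)} = -5 + \left(f + f\right) = -5 + 2 f$)
$n = 202$ ($n = 191 - \left(-5 + 2 \left(2 - 5\right)\right) = 191 - \left(-5 + 2 \left(-3\right)\right) = 191 - \left(-5 - 6\right) = 191 - -11 = 191 + 11 = 202$)
$\left(n + C\right)^{2} = \left(202 - 1808\right)^{2} = \left(-1606\right)^{2} = 2579236$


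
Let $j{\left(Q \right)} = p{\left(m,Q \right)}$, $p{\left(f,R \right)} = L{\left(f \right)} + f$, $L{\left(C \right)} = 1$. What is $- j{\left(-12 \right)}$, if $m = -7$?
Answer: $6$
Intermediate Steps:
$p{\left(f,R \right)} = 1 + f$
$j{\left(Q \right)} = -6$ ($j{\left(Q \right)} = 1 - 7 = -6$)
$- j{\left(-12 \right)} = \left(-1\right) \left(-6\right) = 6$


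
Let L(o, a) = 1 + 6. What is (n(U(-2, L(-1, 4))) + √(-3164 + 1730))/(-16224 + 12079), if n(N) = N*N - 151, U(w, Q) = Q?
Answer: 102/4145 - I*√1434/4145 ≈ 0.024608 - 0.0091359*I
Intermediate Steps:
L(o, a) = 7
n(N) = -151 + N² (n(N) = N² - 151 = -151 + N²)
(n(U(-2, L(-1, 4))) + √(-3164 + 1730))/(-16224 + 12079) = ((-151 + 7²) + √(-3164 + 1730))/(-16224 + 12079) = ((-151 + 49) + √(-1434))/(-4145) = (-102 + I*√1434)*(-1/4145) = 102/4145 - I*√1434/4145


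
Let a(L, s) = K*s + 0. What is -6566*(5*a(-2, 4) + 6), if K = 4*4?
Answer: -2140516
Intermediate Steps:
K = 16
a(L, s) = 16*s (a(L, s) = 16*s + 0 = 16*s)
-6566*(5*a(-2, 4) + 6) = -6566*(5*(16*4) + 6) = -6566*(5*64 + 6) = -6566*(320 + 6) = -6566*326 = -2140516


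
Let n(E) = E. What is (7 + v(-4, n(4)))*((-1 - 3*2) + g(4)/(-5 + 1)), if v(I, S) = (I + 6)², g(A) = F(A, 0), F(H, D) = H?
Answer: -88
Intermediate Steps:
g(A) = A
v(I, S) = (6 + I)²
(7 + v(-4, n(4)))*((-1 - 3*2) + g(4)/(-5 + 1)) = (7 + (6 - 4)²)*((-1 - 3*2) + 4/(-5 + 1)) = (7 + 2²)*((-1 - 6) + 4/(-4)) = (7 + 4)*(-7 - ¼*4) = 11*(-7 - 1) = 11*(-8) = -88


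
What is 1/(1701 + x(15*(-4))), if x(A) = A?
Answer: 1/1641 ≈ 0.00060938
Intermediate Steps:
1/(1701 + x(15*(-4))) = 1/(1701 + 15*(-4)) = 1/(1701 - 60) = 1/1641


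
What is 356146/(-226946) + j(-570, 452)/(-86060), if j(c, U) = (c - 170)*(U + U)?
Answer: 3029196785/488274319 ≈ 6.2039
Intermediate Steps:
j(c, U) = 2*U*(-170 + c) (j(c, U) = (-170 + c)*(2*U) = 2*U*(-170 + c))
356146/(-226946) + j(-570, 452)/(-86060) = 356146/(-226946) + (2*452*(-170 - 570))/(-86060) = 356146*(-1/226946) + (2*452*(-740))*(-1/86060) = -178073/113473 - 668960*(-1/86060) = -178073/113473 + 33448/4303 = 3029196785/488274319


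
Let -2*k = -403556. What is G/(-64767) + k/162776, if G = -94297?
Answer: 14208922099/5271256596 ≈ 2.6955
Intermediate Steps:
k = 201778 (k = -½*(-403556) = 201778)
G/(-64767) + k/162776 = -94297/(-64767) + 201778/162776 = -94297*(-1/64767) + 201778*(1/162776) = 94297/64767 + 100889/81388 = 14208922099/5271256596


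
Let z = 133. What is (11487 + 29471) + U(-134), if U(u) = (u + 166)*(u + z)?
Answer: 40926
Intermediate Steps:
U(u) = (133 + u)*(166 + u) (U(u) = (u + 166)*(u + 133) = (166 + u)*(133 + u) = (133 + u)*(166 + u))
(11487 + 29471) + U(-134) = (11487 + 29471) + (22078 + (-134)² + 299*(-134)) = 40958 + (22078 + 17956 - 40066) = 40958 - 32 = 40926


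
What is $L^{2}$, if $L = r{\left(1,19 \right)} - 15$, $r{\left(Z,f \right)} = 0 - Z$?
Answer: $256$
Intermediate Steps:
$r{\left(Z,f \right)} = - Z$
$L = -16$ ($L = \left(-1\right) 1 - 15 = -1 - 15 = -16$)
$L^{2} = \left(-16\right)^{2} = 256$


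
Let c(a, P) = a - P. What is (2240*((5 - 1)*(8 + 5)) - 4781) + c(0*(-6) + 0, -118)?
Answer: 111817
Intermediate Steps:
(2240*((5 - 1)*(8 + 5)) - 4781) + c(0*(-6) + 0, -118) = (2240*((5 - 1)*(8 + 5)) - 4781) + ((0*(-6) + 0) - 1*(-118)) = (2240*(4*13) - 4781) + ((0 + 0) + 118) = (2240*52 - 4781) + (0 + 118) = (116480 - 4781) + 118 = 111699 + 118 = 111817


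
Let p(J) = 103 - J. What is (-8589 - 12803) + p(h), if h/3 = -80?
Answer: -21049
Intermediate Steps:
h = -240 (h = 3*(-80) = -240)
(-8589 - 12803) + p(h) = (-8589 - 12803) + (103 - 1*(-240)) = -21392 + (103 + 240) = -21392 + 343 = -21049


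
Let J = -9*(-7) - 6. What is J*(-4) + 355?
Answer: 127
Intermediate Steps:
J = 57 (J = 63 - 6 = 57)
J*(-4) + 355 = 57*(-4) + 355 = -228 + 355 = 127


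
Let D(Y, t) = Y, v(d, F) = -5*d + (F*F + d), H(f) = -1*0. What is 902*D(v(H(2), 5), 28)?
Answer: 22550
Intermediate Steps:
H(f) = 0
v(d, F) = F**2 - 4*d (v(d, F) = -5*d + (F**2 + d) = -5*d + (d + F**2) = F**2 - 4*d)
902*D(v(H(2), 5), 28) = 902*(5**2 - 4*0) = 902*(25 + 0) = 902*25 = 22550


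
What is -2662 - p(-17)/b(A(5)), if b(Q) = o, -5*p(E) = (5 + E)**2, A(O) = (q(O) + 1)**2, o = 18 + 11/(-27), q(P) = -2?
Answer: -6318362/2375 ≈ -2660.4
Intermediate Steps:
o = 475/27 (o = 18 + 11*(-1/27) = 18 - 11/27 = 475/27 ≈ 17.593)
A(O) = 1 (A(O) = (-2 + 1)**2 = (-1)**2 = 1)
p(E) = -(5 + E)**2/5
b(Q) = 475/27
-2662 - p(-17)/b(A(5)) = -2662 - (-(5 - 17)**2/5)/475/27 = -2662 - (-1/5*(-12)**2)*27/475 = -2662 - (-1/5*144)*27/475 = -2662 - (-144)*27/(5*475) = -2662 - 1*(-3888/2375) = -2662 + 3888/2375 = -6318362/2375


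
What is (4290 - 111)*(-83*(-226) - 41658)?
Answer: -95699100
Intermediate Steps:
(4290 - 111)*(-83*(-226) - 41658) = 4179*(18758 - 41658) = 4179*(-22900) = -95699100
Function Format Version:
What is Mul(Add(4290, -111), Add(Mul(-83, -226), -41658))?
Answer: -95699100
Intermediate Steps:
Mul(Add(4290, -111), Add(Mul(-83, -226), -41658)) = Mul(4179, Add(18758, -41658)) = Mul(4179, -22900) = -95699100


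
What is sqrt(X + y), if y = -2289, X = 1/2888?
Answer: I*sqrt(13221262)/76 ≈ 47.844*I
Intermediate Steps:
X = 1/2888 ≈ 0.00034626
sqrt(X + y) = sqrt(1/2888 - 2289) = sqrt(-6610631/2888) = I*sqrt(13221262)/76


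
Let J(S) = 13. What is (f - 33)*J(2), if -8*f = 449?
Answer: -9269/8 ≈ -1158.6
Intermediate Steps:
f = -449/8 (f = -1/8*449 = -449/8 ≈ -56.125)
(f - 33)*J(2) = (-449/8 - 33)*13 = -713/8*13 = -9269/8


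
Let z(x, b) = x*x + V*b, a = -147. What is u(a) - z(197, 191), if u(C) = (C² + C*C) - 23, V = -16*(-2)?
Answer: -1726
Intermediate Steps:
V = 32
u(C) = -23 + 2*C² (u(C) = (C² + C²) - 23 = 2*C² - 23 = -23 + 2*C²)
z(x, b) = x² + 32*b (z(x, b) = x*x + 32*b = x² + 32*b)
u(a) - z(197, 191) = (-23 + 2*(-147)²) - (197² + 32*191) = (-23 + 2*21609) - (38809 + 6112) = (-23 + 43218) - 1*44921 = 43195 - 44921 = -1726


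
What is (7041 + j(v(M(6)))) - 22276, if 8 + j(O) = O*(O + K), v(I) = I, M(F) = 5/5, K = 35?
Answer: -15207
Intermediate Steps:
M(F) = 1 (M(F) = 5*(⅕) = 1)
j(O) = -8 + O*(35 + O) (j(O) = -8 + O*(O + 35) = -8 + O*(35 + O))
(7041 + j(v(M(6)))) - 22276 = (7041 + (-8 + 1² + 35*1)) - 22276 = (7041 + (-8 + 1 + 35)) - 22276 = (7041 + 28) - 22276 = 7069 - 22276 = -15207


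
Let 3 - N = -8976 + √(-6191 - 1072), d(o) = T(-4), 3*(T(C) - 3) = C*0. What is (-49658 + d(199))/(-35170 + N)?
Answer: 1300514105/685975744 - 148965*I*√807/685975744 ≈ 1.8959 - 0.006169*I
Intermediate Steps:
T(C) = 3 (T(C) = 3 + (C*0)/3 = 3 + (⅓)*0 = 3 + 0 = 3)
d(o) = 3
N = 8979 - 3*I*√807 (N = 3 - (-8976 + √(-6191 - 1072)) = 3 - (-8976 + √(-7263)) = 3 - (-8976 + 3*I*√807) = 3 + (8976 - 3*I*√807) = 8979 - 3*I*√807 ≈ 8979.0 - 85.223*I)
(-49658 + d(199))/(-35170 + N) = (-49658 + 3)/(-35170 + (8979 - 3*I*√807)) = -49655/(-26191 - 3*I*√807)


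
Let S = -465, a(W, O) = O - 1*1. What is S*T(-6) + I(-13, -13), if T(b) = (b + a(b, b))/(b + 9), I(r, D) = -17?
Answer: 1998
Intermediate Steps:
a(W, O) = -1 + O (a(W, O) = O - 1 = -1 + O)
T(b) = (-1 + 2*b)/(9 + b) (T(b) = (b + (-1 + b))/(b + 9) = (-1 + 2*b)/(9 + b))
S*T(-6) + I(-13, -13) = -465*(-1 + 2*(-6))/(9 - 6) - 17 = -465*(-1 - 12)/3 - 17 = -155*(-13) - 17 = -465*(-13/3) - 17 = 2015 - 17 = 1998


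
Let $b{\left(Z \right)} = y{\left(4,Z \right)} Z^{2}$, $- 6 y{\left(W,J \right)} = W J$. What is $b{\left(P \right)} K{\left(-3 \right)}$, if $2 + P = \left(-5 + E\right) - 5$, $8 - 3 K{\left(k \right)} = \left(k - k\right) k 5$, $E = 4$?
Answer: $\frac{8192}{9} \approx 910.22$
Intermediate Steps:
$K{\left(k \right)} = \frac{8}{3}$ ($K{\left(k \right)} = \frac{8}{3} - \frac{\left(k - k\right) k 5}{3} = \frac{8}{3} - \frac{0 k 5}{3} = \frac{8}{3} - \frac{0 \cdot 5}{3} = \frac{8}{3} - 0 = \frac{8}{3} + 0 = \frac{8}{3}$)
$P = -8$ ($P = -2 + \left(\left(-5 + 4\right) - 5\right) = -2 - 6 = -8$)
$y{\left(W,J \right)} = - \frac{J W}{6}$ ($y{\left(W,J \right)} = - \frac{W J}{6} = - \frac{J W}{6}$)
$b{\left(Z \right)} = - \frac{2 Z^{3}}{3}$ ($b{\left(Z \right)} = \left(- \frac{1}{6}\right) Z 4 Z^{2} = - \frac{2 Z}{3} Z^{2} = - \frac{2 Z^{3}}{3}$)
$b{\left(P \right)} K{\left(-3 \right)} = - \frac{2 \left(-8\right)^{3}}{3} \cdot \frac{8}{3} = \left(- \frac{2}{3}\right) \left(-512\right) \frac{8}{3} = \frac{1024}{3} \cdot \frac{8}{3} = \frac{8192}{9}$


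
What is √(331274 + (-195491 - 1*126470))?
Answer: √9313 ≈ 96.504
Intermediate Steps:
√(331274 + (-195491 - 1*126470)) = √(331274 + (-195491 - 126470)) = √(331274 - 321961) = √9313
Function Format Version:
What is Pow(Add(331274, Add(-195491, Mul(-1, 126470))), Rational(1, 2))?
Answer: Pow(9313, Rational(1, 2)) ≈ 96.504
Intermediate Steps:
Pow(Add(331274, Add(-195491, Mul(-1, 126470))), Rational(1, 2)) = Pow(Add(331274, Add(-195491, -126470)), Rational(1, 2)) = Pow(Add(331274, -321961), Rational(1, 2)) = Pow(9313, Rational(1, 2))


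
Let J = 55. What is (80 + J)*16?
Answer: 2160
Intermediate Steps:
(80 + J)*16 = (80 + 55)*16 = 135*16 = 2160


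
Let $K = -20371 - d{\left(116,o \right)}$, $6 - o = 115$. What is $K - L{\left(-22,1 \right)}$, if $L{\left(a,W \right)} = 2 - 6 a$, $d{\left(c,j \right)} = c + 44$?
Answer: $-20665$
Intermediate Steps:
$o = -109$ ($o = 6 - 115 = -109$)
$d{\left(c,j \right)} = 44 + c$
$K = -20531$ ($K = -20371 - \left(44 + 116\right) = -20371 - 160 = -20531$)
$K - L{\left(-22,1 \right)} = -20531 - \left(2 - -132\right) = -20531 - \left(2 + 132\right) = -20531 - 134 = -20665$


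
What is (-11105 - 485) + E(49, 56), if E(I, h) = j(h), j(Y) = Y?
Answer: -11534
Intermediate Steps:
E(I, h) = h
(-11105 - 485) + E(49, 56) = (-11105 - 485) + 56 = -11590 + 56 = -11534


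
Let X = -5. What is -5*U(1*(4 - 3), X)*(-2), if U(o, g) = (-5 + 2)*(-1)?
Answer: 30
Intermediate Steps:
U(o, g) = 3 (U(o, g) = -3*(-1) = 3)
-5*U(1*(4 - 3), X)*(-2) = -5*3*(-2) = -15*(-2) = 30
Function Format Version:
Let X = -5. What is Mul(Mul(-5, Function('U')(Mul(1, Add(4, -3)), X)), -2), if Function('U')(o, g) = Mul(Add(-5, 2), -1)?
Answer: 30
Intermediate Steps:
Function('U')(o, g) = 3 (Function('U')(o, g) = Mul(-3, -1) = 3)
Mul(Mul(-5, Function('U')(Mul(1, Add(4, -3)), X)), -2) = Mul(Mul(-5, 3), -2) = Mul(-15, -2) = 30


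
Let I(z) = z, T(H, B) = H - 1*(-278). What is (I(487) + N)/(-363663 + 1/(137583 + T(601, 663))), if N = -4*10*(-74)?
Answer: -477278514/50353506305 ≈ -0.0094786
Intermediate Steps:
T(H, B) = 278 + H (T(H, B) = H + 278 = 278 + H)
N = 2960 (N = -40*(-74) = 2960)
(I(487) + N)/(-363663 + 1/(137583 + T(601, 663))) = (487 + 2960)/(-363663 + 1/(137583 + (278 + 601))) = 3447/(-363663 + 1/(137583 + 879)) = 3447/(-363663 + 1/138462) = 3447/(-50353506305/138462) = 3447*(-138462/50353506305) = -477278514/50353506305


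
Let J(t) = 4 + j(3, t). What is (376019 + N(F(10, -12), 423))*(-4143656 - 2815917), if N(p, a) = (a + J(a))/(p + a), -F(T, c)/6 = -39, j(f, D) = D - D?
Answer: -1719327085423430/657 ≈ -2.6169e+12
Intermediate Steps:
j(f, D) = 0
F(T, c) = 234 (F(T, c) = -6*(-39) = 234)
J(t) = 4 (J(t) = 4 + 0 = 4)
N(p, a) = (4 + a)/(a + p) (N(p, a) = (a + 4)/(p + a) = (4 + a)/(a + p))
(376019 + N(F(10, -12), 423))*(-4143656 - 2815917) = (376019 + (4 + 423)/(423 + 234))*(-4143656 - 2815917) = (376019 + 427/657)*(-6959573) = (247044910/657)*(-6959573) = -1719327085423430/657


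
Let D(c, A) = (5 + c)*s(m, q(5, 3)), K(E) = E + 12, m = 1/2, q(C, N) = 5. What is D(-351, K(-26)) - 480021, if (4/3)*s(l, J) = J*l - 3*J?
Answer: -1907109/4 ≈ -4.7678e+5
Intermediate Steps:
m = ½ ≈ 0.50000
s(l, J) = -9*J/4 + 3*J*l/4 (s(l, J) = 3*(J*l - 3*J)/4 = 3*(-3*J + J*l)/4 = -9*J/4 + 3*J*l/4)
K(E) = 12 + E
D(c, A) = -375/8 - 75*c/8 (D(c, A) = (5 + c)*((¾)*5*(-3 + ½)) = (5 + c)*((¾)*5*(-5/2)) = (5 + c)*(-75/8) = -375/8 - 75*c/8)
D(-351, K(-26)) - 480021 = (-375/8 - 75/8*(-351)) - 480021 = (-375/8 + 26325/8) - 480021 = 12975/4 - 480021 = -1907109/4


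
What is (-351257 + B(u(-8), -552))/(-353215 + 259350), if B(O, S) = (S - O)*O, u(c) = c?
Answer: 69381/18773 ≈ 3.6958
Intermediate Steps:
B(O, S) = O*(S - O)
(-351257 + B(u(-8), -552))/(-353215 + 259350) = (-351257 - 8*(-552 - 1*(-8)))/(-353215 + 259350) = (-351257 - 8*(-552 + 8))/(-93865) = (-351257 - 8*(-544))*(-1/93865) = (-351257 + 4352)*(-1/93865) = -346905*(-1/93865) = 69381/18773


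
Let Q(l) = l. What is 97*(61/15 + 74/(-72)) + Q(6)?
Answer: 54139/180 ≈ 300.77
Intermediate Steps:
97*(61/15 + 74/(-72)) + Q(6) = 97*(61/15 + 74/(-72)) + 6 = 97*(61*(1/15) + 74*(-1/72)) + 6 = 97*(61/15 - 37/36) + 6 = 97*(547/180) + 6 = 53059/180 + 6 = 54139/180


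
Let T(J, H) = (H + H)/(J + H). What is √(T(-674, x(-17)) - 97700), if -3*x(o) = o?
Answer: I*√392756510670/2005 ≈ 312.57*I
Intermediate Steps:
x(o) = -o/3
T(J, H) = 2*H/(H + J) (T(J, H) = (2*H)/(H + J) = 2*H/(H + J))
√(T(-674, x(-17)) - 97700) = √(2*(-⅓*(-17))/(-⅓*(-17) - 674) - 97700) = √(2*(17/3)/(17/3 - 674) - 97700) = √(2*(17/3)/(-2005/3) - 97700) = √(2*(17/3)*(-3/2005) - 97700) = √(-34/2005 - 97700) = √(-195888534/2005) = I*√392756510670/2005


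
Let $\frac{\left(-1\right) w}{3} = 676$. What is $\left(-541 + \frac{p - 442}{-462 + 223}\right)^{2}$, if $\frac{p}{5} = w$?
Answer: $\frac{14093726089}{57121} \approx 2.4673 \cdot 10^{5}$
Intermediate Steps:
$w = -2028$ ($w = \left(-3\right) 676 = -2028$)
$p = -10140$ ($p = 5 \left(-2028\right) = -10140$)
$\left(-541 + \frac{p - 442}{-462 + 223}\right)^{2} = \left(-541 + \frac{-10140 - 442}{-462 + 223}\right)^{2} = \left(-541 - \frac{10582}{-239}\right)^{2} = \left(-541 - - \frac{10582}{239}\right)^{2} = \left(-541 + \frac{10582}{239}\right)^{2} = \left(- \frac{118717}{239}\right)^{2} = \frac{14093726089}{57121}$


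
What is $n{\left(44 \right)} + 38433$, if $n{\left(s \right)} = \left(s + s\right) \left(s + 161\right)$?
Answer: $56473$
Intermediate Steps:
$n{\left(s \right)} = 2 s \left(161 + s\right)$
$n{\left(44 \right)} + 38433 = 2 \cdot 44 \left(161 + 44\right) + 38433 = 2 \cdot 44 \cdot 205 + 38433 = 18040 + 38433 = 56473$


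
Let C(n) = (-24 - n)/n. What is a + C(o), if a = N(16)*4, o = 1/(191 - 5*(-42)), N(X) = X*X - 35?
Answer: -8741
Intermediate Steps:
N(X) = -35 + X² (N(X) = X² - 35 = -35 + X²)
o = 1/401 (o = 1/(191 + 210) = 1/401 ≈ 0.0024938)
C(n) = (-24 - n)/n
a = 884 (a = (-35 + 16²)*4 = (-35 + 256)*4 = 221*4 = 884)
a + C(o) = 884 + (-24 - 1*1/401)/(1/401) = 884 + 401*(-24 - 1/401) = 884 + 401*(-9625/401) = 884 - 9625 = -8741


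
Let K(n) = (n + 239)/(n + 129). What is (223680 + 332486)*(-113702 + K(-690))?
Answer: -3225073710326/51 ≈ -6.3237e+10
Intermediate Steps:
K(n) = (239 + n)/(129 + n)
(223680 + 332486)*(-113702 + K(-690)) = (223680 + 332486)*(-113702 + (239 - 690)/(129 - 690)) = 556166*(-113702 - 451/(-561)) = 556166*(-113702 - 1/561*(-451)) = 556166*(-113702 + 41/51) = 556166*(-5798761/51) = -3225073710326/51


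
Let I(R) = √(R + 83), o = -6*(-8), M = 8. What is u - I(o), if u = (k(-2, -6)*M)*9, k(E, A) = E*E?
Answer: 288 - √131 ≈ 276.55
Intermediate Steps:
k(E, A) = E²
o = 48
I(R) = √(83 + R)
u = 288 (u = ((-2)²*8)*9 = (4*8)*9 = 32*9 = 288)
u - I(o) = 288 - √(83 + 48) = 288 - √131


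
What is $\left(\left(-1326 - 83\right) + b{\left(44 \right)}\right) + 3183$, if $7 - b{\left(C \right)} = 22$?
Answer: $1759$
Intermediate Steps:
$b{\left(C \right)} = -15$ ($b{\left(C \right)} = 7 - 22 = -15$)
$\left(\left(-1326 - 83\right) + b{\left(44 \right)}\right) + 3183 = \left(\left(-1326 - 83\right) - 15\right) + 3183 = \left(-1409 - 15\right) + 3183 = -1424 + 3183 = 1759$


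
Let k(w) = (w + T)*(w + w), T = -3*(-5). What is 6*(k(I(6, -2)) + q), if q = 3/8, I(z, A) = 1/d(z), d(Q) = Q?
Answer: 391/12 ≈ 32.583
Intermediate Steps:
I(z, A) = 1/z
q = 3/8 (q = 3*(⅛) = 3/8 ≈ 0.37500)
T = 15
k(w) = 2*w*(15 + w) (k(w) = (w + 15)*(w + w) = (15 + w)*(2*w) = 2*w*(15 + w))
6*(k(I(6, -2)) + q) = 6*(2*(15 + 1/6)/6 + 3/8) = 6*(2*(⅙)*(15 + ⅙) + 3/8) = 6*(2*(⅙)*(91/6) + 3/8) = 6*(91/18 + 3/8) = 6*(391/72) = 391/12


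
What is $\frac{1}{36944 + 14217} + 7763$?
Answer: $\frac{397162844}{51161} \approx 7763.0$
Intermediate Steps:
$\frac{1}{36944 + 14217} + 7763 = \frac{1}{51161} + 7763 = \frac{397162844}{51161}$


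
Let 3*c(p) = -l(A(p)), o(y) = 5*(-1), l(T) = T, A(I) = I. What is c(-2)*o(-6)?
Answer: -10/3 ≈ -3.3333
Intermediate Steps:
o(y) = -5
c(p) = -p/3 (c(p) = (-p)/3 = -p/3)
c(-2)*o(-6) = -⅓*(-2)*(-5) = (⅔)*(-5) = -10/3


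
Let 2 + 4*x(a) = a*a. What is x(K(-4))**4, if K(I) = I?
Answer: 2401/16 ≈ 150.06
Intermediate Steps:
x(a) = -1/2 + a**2/4 (x(a) = -1/2 + (a*a)/4 = -1/2 + a**2/4)
x(K(-4))**4 = (-1/2 + (1/4)*(-4)**2)**4 = (-1/2 + (1/4)*16)**4 = (-1/2 + 4)**4 = (7/2)**4 = 2401/16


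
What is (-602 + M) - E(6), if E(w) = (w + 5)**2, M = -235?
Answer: -958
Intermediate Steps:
E(w) = (5 + w)**2
(-602 + M) - E(6) = (-602 - 235) - (5 + 6)**2 = -837 - 1*11**2 = -837 - 1*121 = -837 - 121 = -958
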